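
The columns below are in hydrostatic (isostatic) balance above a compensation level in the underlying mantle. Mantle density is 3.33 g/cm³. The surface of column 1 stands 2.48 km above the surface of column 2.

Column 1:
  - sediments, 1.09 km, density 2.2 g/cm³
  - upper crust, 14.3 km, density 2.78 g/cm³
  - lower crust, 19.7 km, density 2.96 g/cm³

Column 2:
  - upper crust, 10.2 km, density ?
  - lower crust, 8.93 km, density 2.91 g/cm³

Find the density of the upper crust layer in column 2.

Take the compensation level at the base of the deeper column (depth z_c below the surface of column 1) and equate Σ ρ_i t_i down to z_c; mantle fills any gap and the z_c terms cancel.
Column 1: 1.09×2.2 + 14.3×2.78 + 19.7×2.96 + (z_c − 35.09)×3.33
Column 2: 2.48×0 + 10.2×ρ + 8.93×2.91 + (z_c − 2.48 − 19.13)×3.33
The z_c×3.33 term appears on both sides and cancels. Collect the known terms of each column as K = Σ(ρt)_known − 3.33 × (depth of known layers): K_1 = 100.464 − 3.33×35.09 = −16.3857; K_2 = 25.9863 − 3.33×(2.48 + 19.13) = −45.975.
Balance: K_1 = K_2 + 10.2×ρ, so ρ = (K_1 − K_2)/10.2 = 29.5893/10.2 = 2.9 g/cm³.

2.9 g/cm³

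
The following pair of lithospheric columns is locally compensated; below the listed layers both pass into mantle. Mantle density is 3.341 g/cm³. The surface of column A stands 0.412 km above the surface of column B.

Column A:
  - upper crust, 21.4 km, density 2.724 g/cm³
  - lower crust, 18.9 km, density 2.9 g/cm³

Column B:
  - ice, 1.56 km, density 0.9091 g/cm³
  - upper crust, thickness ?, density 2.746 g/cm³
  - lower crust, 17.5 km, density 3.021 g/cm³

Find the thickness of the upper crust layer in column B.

Take the compensation level at the base of the deeper column (depth z_c below the surface of column A) and equate Σ ρ_i t_i down to z_c; mantle fills any gap and the z_c terms cancel.
Column A: 21.4×2.724 + 18.9×2.9 + (z_c − 40.3)×3.341
Column B: 0.412×0 + 1.56×0.9091 + x×2.746 + 17.5×3.021 + (z_c − 0.412 − 19.06 − x)×3.341
The z_c×3.341 term appears on both sides and cancels. Collect the known terms of each column as K = Σ(ρt)_known − 3.341 × (depth of known layers): K_A = 113.1036 − 3.341×40.3 = −21.5387; K_B = 54.285696 − 3.341×(0.412 + 19.06) = −10.770256.
Balance: K_A = K_B − x×(3.341 − 2.746), so x = (K_B − K_A)/(3.341 − 2.746) = 10.7684/0.595 = 18.1 km.

18.1 km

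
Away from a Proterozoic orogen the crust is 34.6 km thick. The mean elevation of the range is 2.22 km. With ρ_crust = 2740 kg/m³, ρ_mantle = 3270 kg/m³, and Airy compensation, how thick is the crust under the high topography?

48.3 km

Root depth r = h ρ_c / (ρ_m − ρ_c) = 2.22 km × 2740 / 530 = 11.48 km.
Total thickness = T + h + r = 34.6 km + 2.22 km + 11.48 km = 48.3 km.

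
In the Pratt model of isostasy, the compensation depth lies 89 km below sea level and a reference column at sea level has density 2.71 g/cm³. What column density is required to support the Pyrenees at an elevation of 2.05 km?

Pratt balance: ρ_ref D = ρ (D + h).
ρ = ρ_ref D/(D + h) = 2.71 × 89 km/(89 km + 2.05 km) = 2.65 g/cm³.

2.65 g/cm³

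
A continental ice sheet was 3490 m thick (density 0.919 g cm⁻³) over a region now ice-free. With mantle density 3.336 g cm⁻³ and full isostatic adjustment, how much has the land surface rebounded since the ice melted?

Removing the load lets mantle flow back in; uplift u satisfies ρ_ice t = ρ_m u.
u = t ρ_ice/ρ_m = 3490 m × 0.919/3.336 = 961 m.

961 m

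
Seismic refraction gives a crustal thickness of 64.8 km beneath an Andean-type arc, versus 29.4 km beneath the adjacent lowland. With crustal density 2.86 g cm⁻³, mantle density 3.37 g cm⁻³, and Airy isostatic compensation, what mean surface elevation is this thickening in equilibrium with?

Excess crust Δ = 64.8 km − 29.4 km = 35.4 km, split between elevation h and root r with h + r = Δ.
Airy balance ρ_c h = (ρ_m − ρ_c) r gives r = h ρ_c/(ρ_m − ρ_c), so h (1 + ρ_c/(ρ_m − ρ_c)) = Δ, i.e. h = Δ (ρ_m − ρ_c)/ρ_m.
h = 35.4 km × 0.51/3.37 = 5.36 km.

5.36 km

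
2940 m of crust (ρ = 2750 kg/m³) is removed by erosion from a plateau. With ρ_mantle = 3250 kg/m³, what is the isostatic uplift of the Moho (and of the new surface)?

2490 m

Unloading: uplift u = e ρ_c/ρ_m = 2940 m × 2750/3250 = 2490 m.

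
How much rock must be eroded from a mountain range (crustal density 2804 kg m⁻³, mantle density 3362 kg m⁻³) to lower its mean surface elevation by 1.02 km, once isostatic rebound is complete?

6.15 km

Net drop Δ = e − u = e − e ρ_c/ρ_m = e (ρ_m − ρ_c)/ρ_m.
e = Δ ρ_m/(ρ_m − ρ_c) = 1.02 km × 3362/558 = 6.15 km.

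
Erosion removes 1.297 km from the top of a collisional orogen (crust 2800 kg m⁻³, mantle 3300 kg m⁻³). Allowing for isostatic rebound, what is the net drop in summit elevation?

0.197 km

Rebound u = e ρ_c/ρ_m = 1.297 km × 2800/3300 = 1.1 km.
Net surface drop = e − u = 1.297 km − 1.1 km = e (ρ_m − ρ_c)/ρ_m = 0.197 km.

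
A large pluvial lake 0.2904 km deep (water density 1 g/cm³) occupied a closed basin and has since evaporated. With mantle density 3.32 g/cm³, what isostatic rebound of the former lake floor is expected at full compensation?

u = d ρ_w/ρ_m = 0.2904 km × 1/3.32 = 0.0875 km.

0.0875 km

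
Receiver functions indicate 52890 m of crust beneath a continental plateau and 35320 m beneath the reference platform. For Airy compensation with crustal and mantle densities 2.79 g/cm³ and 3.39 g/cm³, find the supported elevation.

3110 m

Excess crust Δ = 52890 m − 35320 m = 17570 m, split between elevation h and root r with h + r = Δ.
Airy balance ρ_c h = (ρ_m − ρ_c) r gives r = h ρ_c/(ρ_m − ρ_c), so h (1 + ρ_c/(ρ_m − ρ_c)) = Δ, i.e. h = Δ (ρ_m − ρ_c)/ρ_m.
h = 17570 m × 0.6/3.39 = 3110 m.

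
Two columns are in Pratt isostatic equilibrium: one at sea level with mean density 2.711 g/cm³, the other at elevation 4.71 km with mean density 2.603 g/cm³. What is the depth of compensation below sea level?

ρ_ref D = ρ (D + h) → D (ρ_ref − ρ) = ρ h.
D = ρ h/(ρ_ref − ρ) = 2.603 × 4.71 km/(2.711 − 2.603) = 114 km.

114 km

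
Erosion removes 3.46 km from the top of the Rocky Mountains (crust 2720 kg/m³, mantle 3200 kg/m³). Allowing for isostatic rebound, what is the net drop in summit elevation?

Rebound u = e ρ_c/ρ_m = 3.46 km × 2720/3200 = 2.941 km.
Net surface drop = e − u = 3.46 km − 2.941 km = e (ρ_m − ρ_c)/ρ_m = 0.519 km.

0.519 km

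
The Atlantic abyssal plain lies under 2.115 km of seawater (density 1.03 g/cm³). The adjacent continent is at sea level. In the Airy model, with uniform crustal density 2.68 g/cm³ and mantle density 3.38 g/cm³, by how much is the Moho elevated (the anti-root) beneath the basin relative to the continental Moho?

4.99 km

In Airy isostatic equilibrium: replacing crust with seawater at the top is compensated by replacing crust with mantle at the base: d (ρ_c − ρ_w) = a (ρ_m − ρ_c).
a = d (ρ_c − ρ_w)/(ρ_m − ρ_c) = 2.115 km × 1.65/0.7 = 4.99 km.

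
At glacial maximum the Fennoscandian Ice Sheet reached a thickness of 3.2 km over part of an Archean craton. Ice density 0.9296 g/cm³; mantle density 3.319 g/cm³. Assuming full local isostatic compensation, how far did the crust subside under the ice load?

Balancing pressure at the compensation depth: the ice load ρ_ice t is balanced by mantle displaced below, ρ_m s.
s = t ρ_ice / ρ_m = 3.2 km × 0.9296/3.319 = 0.896 km.

0.896 km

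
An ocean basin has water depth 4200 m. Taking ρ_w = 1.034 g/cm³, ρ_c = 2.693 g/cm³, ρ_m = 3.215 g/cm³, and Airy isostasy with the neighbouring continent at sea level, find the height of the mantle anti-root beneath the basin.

Equating mass per unit area of the two columns: replacing crust with seawater at the top is compensated by replacing crust with mantle at the base: d (ρ_c − ρ_w) = a (ρ_m − ρ_c).
a = d (ρ_c − ρ_w)/(ρ_m − ρ_c) = 4200 m × 1.659/0.522 = 13300 m.

13300 m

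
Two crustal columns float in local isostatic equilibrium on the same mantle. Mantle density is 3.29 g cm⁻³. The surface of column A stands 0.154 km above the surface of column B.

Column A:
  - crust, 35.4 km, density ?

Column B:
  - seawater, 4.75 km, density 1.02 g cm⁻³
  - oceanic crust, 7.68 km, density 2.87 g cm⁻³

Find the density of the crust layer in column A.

2.88 g cm⁻³

Take the compensation level at the base of the deeper column (depth z_c below the surface of column A) and equate Σ ρ_i t_i down to z_c; mantle fills any gap and the z_c terms cancel.
Column A: 35.4×ρ + (z_c − 35.4)×3.29
Column B: 0.154×0 + 4.75×1.02 + 7.68×2.87 + (z_c − 0.154 − 12.43)×3.29
The z_c×3.29 term appears on both sides and cancels. Collect the known terms of each column as K = Σ(ρt)_known − 3.29 × (depth of known layers): K_A = 0 − 3.29×35.4 = −116.466; K_B = 26.8866 − 3.29×(0.154 + 12.43) = −14.51476.
Balance: K_A + 35.4×ρ = K_B, so ρ = (K_B − K_A)/35.4 = 101.951/35.4 = 2.88 g cm⁻³.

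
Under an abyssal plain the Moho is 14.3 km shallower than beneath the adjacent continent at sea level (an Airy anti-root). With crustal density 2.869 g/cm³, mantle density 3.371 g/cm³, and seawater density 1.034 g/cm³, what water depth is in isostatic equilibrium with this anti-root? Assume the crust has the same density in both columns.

Replacing a thickness d of crust by seawater at the top must be balanced by replacing crust with mantle at the base: d (ρ_c − ρ_w) = a (ρ_m − ρ_c).
d = a (ρ_m − ρ_c)/(ρ_c − ρ_w) = 14.3 km × 0.502/1.835 = 3.91 km.

3.91 km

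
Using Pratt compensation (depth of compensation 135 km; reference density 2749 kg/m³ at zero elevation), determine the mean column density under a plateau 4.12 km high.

Pratt balance: ρ_ref D = ρ (D + h).
ρ = ρ_ref D/(D + h) = 2749 × 135 km/(135 km + 4.12 km) = 2670 kg/m³.

2670 kg/m³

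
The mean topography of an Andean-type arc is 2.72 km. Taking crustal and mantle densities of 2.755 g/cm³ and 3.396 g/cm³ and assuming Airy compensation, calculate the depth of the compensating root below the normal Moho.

11.7 km

By Archimedes' principle applied to the lithosphere: the weight of the topography is balanced by the buoyancy of the root, ρ_c h = (ρ_m − ρ_c) r.
r = h · ρ_c / (ρ_m − ρ_c) = 2.72 km × 2.755 / (3.396 − 2.755) = 11.7 km.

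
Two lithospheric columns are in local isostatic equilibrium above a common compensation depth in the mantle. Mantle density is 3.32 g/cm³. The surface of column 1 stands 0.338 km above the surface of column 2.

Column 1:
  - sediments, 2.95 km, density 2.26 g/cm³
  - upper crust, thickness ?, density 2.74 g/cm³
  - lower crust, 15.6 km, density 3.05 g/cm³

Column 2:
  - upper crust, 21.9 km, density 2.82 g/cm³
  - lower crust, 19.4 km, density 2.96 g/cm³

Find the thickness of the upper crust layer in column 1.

20.2 km

Take the compensation level at the base of the deeper column (depth z_c below the surface of column 1) and equate Σ ρ_i t_i down to z_c; mantle fills any gap and the z_c terms cancel.
Column 1: 2.95×2.26 + x×2.74 + 15.6×3.05 + (z_c − 18.55 − x)×3.32
Column 2: 0.338×0 + 21.9×2.82 + 19.4×2.96 + (z_c − 0.338 − 41.3)×3.32
The z_c×3.32 term appears on both sides and cancels. Collect the known terms of each column as K = Σ(ρt)_known − 3.32 × (depth of known layers): K_1 = 54.247 − 3.32×18.55 = −7.339; K_2 = 119.182 − 3.32×(0.338 + 41.3) = −19.05616.
Balance: K_1 − x×(3.32 − 2.74) = K_2, so x = (K_1 − K_2)/(3.32 − 2.74) = 11.7172/0.58 = 20.2 km.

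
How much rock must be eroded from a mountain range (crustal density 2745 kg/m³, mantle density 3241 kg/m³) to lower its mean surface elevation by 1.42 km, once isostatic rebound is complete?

Net drop Δ = e − u = e − e ρ_c/ρ_m = e (ρ_m − ρ_c)/ρ_m.
e = Δ ρ_m/(ρ_m − ρ_c) = 1.42 km × 3241/496 = 9.28 km.

9.28 km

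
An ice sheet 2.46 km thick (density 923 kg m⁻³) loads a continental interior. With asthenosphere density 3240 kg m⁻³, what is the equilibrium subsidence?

Isostatic balance requires: the ice load ρ_ice t is balanced by mantle displaced below, ρ_m s.
s = t ρ_ice / ρ_m = 2.46 km × 923/3240 = 0.701 km.

0.701 km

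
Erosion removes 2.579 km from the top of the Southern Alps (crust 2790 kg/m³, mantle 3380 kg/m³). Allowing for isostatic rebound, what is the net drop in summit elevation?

Rebound u = e ρ_c/ρ_m = 2.579 km × 2790/3380 = 2.129 km.
Net surface drop = e − u = 2.579 km − 2.129 km = e (ρ_m − ρ_c)/ρ_m = 0.45 km.

0.45 km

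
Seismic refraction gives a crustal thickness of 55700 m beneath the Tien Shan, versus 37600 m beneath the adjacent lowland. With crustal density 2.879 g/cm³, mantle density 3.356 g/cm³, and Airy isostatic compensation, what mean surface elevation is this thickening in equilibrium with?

Excess crust Δ = 55700 m − 37600 m = 18100 m, split between elevation h and root r with h + r = Δ.
Airy balance ρ_c h = (ρ_m − ρ_c) r gives r = h ρ_c/(ρ_m − ρ_c), so h (1 + ρ_c/(ρ_m − ρ_c)) = Δ, i.e. h = Δ (ρ_m − ρ_c)/ρ_m.
h = 18100 m × 0.477/3.356 = 2570 m.

2570 m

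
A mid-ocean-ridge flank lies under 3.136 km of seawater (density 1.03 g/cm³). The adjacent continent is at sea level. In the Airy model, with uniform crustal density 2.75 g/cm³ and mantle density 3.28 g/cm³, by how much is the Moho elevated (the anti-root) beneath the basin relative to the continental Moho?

In Airy isostatic equilibrium: replacing crust with seawater at the top is compensated by replacing crust with mantle at the base: d (ρ_c − ρ_w) = a (ρ_m − ρ_c).
a = d (ρ_c − ρ_w)/(ρ_m − ρ_c) = 3.136 km × 1.72/0.53 = 10.2 km.

10.2 km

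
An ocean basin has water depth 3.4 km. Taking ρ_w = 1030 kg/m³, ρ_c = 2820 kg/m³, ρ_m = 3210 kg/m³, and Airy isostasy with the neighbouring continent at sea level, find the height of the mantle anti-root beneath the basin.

15.6 km

Balancing pressure at the compensation depth: replacing crust with seawater at the top is compensated by replacing crust with mantle at the base: d (ρ_c − ρ_w) = a (ρ_m − ρ_c).
a = d (ρ_c − ρ_w)/(ρ_m − ρ_c) = 3.4 km × 1790/390 = 15.6 km.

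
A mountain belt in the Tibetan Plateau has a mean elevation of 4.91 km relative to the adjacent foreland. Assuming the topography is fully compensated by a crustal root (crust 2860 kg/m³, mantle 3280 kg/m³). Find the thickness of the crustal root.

33.4 km

In Airy isostatic equilibrium: the weight of the topography is balanced by the buoyancy of the root, ρ_c h = (ρ_m − ρ_c) r.
r = h · ρ_c / (ρ_m − ρ_c) = 4.91 km × 2860 / (3280 − 2860) = 33.4 km.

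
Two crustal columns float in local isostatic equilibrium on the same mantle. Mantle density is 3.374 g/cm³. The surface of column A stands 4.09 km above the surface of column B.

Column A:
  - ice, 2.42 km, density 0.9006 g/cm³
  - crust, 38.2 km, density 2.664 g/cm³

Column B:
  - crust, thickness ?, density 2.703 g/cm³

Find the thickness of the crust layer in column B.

Take the compensation level at the base of the deeper column (depth z_c below the surface of column A) and equate Σ ρ_i t_i down to z_c; mantle fills any gap and the z_c terms cancel.
Column A: 2.42×0.9006 + 38.2×2.664 + (z_c − 40.62)×3.374
Column B: 4.09×0 + x×2.703 + (z_c − 4.09 − 0 − x)×3.374
The z_c×3.374 term appears on both sides and cancels. Collect the known terms of each column as K = Σ(ρt)_known − 3.374 × (depth of known layers): K_A = 103.944252 − 3.374×40.62 = −33.107628; K_B = 0 − 3.374×(4.09 + 0) = −13.79966.
Balance: K_A = K_B − x×(3.374 − 2.703), so x = (K_B − K_A)/(3.374 − 2.703) = 19.308/0.671 = 28.8 km.

28.8 km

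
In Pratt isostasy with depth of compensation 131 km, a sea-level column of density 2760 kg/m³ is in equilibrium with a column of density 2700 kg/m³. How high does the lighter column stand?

ρ_ref D = ρ (D + h) → h = D (ρ_ref − ρ)/ρ.
h = 131 km × (2760 − 2700)/2700 = 2.91 km.

2.91 km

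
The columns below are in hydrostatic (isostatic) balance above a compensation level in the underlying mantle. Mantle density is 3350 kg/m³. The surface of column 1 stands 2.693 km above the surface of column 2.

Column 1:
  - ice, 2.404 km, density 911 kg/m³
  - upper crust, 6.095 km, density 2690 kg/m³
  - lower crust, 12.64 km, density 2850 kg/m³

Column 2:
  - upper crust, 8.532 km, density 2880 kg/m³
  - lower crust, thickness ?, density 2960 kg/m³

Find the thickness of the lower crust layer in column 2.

Take the compensation level at the base of the deeper column (depth z_c below the surface of column 1) and equate Σ ρ_i t_i down to z_c; mantle fills any gap and the z_c terms cancel.
Column 1: 2.404×911 + 6.095×2690 + 12.64×2850 + (z_c − 21.139)×3350
Column 2: 2.693×0 + 8.532×2880 + x×2960 + (z_c − 2.693 − 8.532 − x)×3350
The z_c×3350 term appears on both sides and cancels. Collect the known terms of each column as K = Σ(ρt)_known − 3350 × (depth of known layers): K_1 = 54609.594 − 3350×21.139 = −16206.056; K_2 = 24572.16 − 3350×(2.693 + 8.532) = −13031.59.
Balance: K_1 = K_2 − x×(3350 − 2960), so x = (K_2 − K_1)/(3350 − 2960) = 3174.47/390 = 8.14 km.

8.14 km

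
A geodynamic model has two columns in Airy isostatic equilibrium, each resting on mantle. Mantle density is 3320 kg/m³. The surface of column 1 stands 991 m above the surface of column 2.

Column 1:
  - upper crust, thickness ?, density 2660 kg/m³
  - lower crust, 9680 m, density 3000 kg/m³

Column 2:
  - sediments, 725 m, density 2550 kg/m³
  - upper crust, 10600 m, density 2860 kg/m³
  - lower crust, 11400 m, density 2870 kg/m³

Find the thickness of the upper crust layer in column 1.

16300 m

Take the compensation level at the base of the deeper column (depth z_c below the surface of column 1) and equate Σ ρ_i t_i down to z_c; mantle fills any gap and the z_c terms cancel.
Column 1: x×2660 + 9680×3000 + (z_c − 9680 − x)×3320
Column 2: 991×0 + 725×2550 + 10600×2860 + 11400×2870 + (z_c − 991 − 22725)×3320
The z_c×3320 term appears on both sides and cancels. Collect the known terms of each column as K = Σ(ρt)_known − 3320 × (depth of known layers): K_1 = 29040000 − 3320×9680 = −3097600; K_2 = 64882750 − 3320×(991 + 22725) = −13854370.
Balance: K_1 − x×(3320 − 2660) = K_2, so x = (K_1 − K_2)/(3320 − 2660) = 10756800/660 = 16300 m.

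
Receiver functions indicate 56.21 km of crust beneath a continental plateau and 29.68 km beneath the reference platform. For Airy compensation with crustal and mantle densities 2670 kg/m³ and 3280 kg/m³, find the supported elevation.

4.93 km

Excess crust Δ = 56.21 km − 29.68 km = 26.53 km, split between elevation h and root r with h + r = Δ.
Airy balance ρ_c h = (ρ_m − ρ_c) r gives r = h ρ_c/(ρ_m − ρ_c), so h (1 + ρ_c/(ρ_m − ρ_c)) = Δ, i.e. h = Δ (ρ_m − ρ_c)/ρ_m.
h = 26.53 km × 610/3280 = 4.93 km.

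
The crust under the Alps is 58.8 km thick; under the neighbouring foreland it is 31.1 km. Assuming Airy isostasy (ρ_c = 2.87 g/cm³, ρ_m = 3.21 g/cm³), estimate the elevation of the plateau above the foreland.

2.93 km

Excess crust Δ = 58.8 km − 31.1 km = 27.7 km, split between elevation h and root r with h + r = Δ.
Airy balance ρ_c h = (ρ_m − ρ_c) r gives r = h ρ_c/(ρ_m − ρ_c), so h (1 + ρ_c/(ρ_m − ρ_c)) = Δ, i.e. h = Δ (ρ_m − ρ_c)/ρ_m.
h = 27.7 km × 0.34/3.21 = 2.93 km.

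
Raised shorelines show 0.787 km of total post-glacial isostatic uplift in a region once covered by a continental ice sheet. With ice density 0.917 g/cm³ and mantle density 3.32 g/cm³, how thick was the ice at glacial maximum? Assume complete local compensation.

u = t ρ_ice/ρ_m → t = u ρ_m/ρ_ice = 0.787 km × 3.32/0.917 = 2.85 km.

2.85 km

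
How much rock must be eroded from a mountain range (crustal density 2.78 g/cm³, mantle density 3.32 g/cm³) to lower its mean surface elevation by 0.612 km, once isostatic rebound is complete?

Net drop Δ = e − u = e − e ρ_c/ρ_m = e (ρ_m − ρ_c)/ρ_m.
e = Δ ρ_m/(ρ_m − ρ_c) = 0.612 km × 3.32/0.54 = 3.76 km.

3.76 km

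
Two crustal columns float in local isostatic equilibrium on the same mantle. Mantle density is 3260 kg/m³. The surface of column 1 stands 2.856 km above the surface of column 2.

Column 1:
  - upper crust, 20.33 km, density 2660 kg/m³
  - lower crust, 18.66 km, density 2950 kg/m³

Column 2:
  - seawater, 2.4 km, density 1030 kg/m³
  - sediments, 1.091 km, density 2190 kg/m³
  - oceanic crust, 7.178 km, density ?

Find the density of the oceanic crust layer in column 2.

Take the compensation level at the base of the deeper column (depth z_c below the surface of column 1) and equate Σ ρ_i t_i down to z_c; mantle fills any gap and the z_c terms cancel.
Column 1: 20.33×2660 + 18.66×2950 + (z_c − 38.99)×3260
Column 2: 2.856×0 + 2.4×1030 + 1.091×2190 + 7.178×ρ + (z_c − 2.856 − 10.669)×3260
The z_c×3260 term appears on both sides and cancels. Collect the known terms of each column as K = Σ(ρt)_known − 3260 × (depth of known layers): K_1 = 109124.8 − 3260×38.99 = −17982.6; K_2 = 4861.29 − 3260×(2.856 + 10.669) = −39230.21.
Balance: K_1 = K_2 + 7.178×ρ, so ρ = (K_1 − K_2)/7.178 = 21247.6/7.178 = 2960 kg/m³.

2960 kg/m³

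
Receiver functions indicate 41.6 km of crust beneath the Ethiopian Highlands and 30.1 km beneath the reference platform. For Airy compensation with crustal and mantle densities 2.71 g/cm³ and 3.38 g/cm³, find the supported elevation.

2.28 km

Excess crust Δ = 41.6 km − 30.1 km = 11.5 km, split between elevation h and root r with h + r = Δ.
Airy balance ρ_c h = (ρ_m − ρ_c) r gives r = h ρ_c/(ρ_m − ρ_c), so h (1 + ρ_c/(ρ_m − ρ_c)) = Δ, i.e. h = Δ (ρ_m − ρ_c)/ρ_m.
h = 11.5 km × 0.67/3.38 = 2.28 km.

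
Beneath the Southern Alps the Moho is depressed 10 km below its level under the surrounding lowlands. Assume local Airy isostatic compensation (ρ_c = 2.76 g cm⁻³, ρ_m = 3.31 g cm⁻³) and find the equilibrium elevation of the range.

In Airy isostatic equilibrium: ρ_c h = (ρ_m − ρ_c) r.
h = r (ρ_m − ρ_c) / ρ_c = 10 km × (3.31 − 2.76) / 2.76 = 1.99 km.

1.99 km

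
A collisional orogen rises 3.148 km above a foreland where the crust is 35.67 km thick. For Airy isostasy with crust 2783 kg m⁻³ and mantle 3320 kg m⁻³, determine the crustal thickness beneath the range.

Root depth r = h ρ_c / (ρ_m − ρ_c) = 3.148 km × 2783 / 537 = 16.31 km.
Total thickness = T + h + r = 35.67 km + 3.148 km + 16.31 km = 55.1 km.

55.1 km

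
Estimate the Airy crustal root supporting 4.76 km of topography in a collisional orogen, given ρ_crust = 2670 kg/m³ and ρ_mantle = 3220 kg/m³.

23.1 km

In Airy isostatic equilibrium: the weight of the topography is balanced by the buoyancy of the root, ρ_c h = (ρ_m − ρ_c) r.
r = h · ρ_c / (ρ_m − ρ_c) = 4.76 km × 2670 / (3220 − 2670) = 23.1 km.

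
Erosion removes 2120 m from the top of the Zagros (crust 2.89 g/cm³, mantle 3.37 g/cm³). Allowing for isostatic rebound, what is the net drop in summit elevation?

Rebound u = e ρ_c/ρ_m = 2120 m × 2.89/3.37 = 1818 m.
Net surface drop = e − u = 2120 m − 1818 m = e (ρ_m − ρ_c)/ρ_m = 302 m.

302 m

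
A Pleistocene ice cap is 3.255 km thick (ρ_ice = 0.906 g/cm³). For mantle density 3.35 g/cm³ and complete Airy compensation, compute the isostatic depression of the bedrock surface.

0.88 km

For local isostatic compensation: the ice load ρ_ice t is balanced by mantle displaced below, ρ_m s.
s = t ρ_ice / ρ_m = 3.255 km × 0.906/3.35 = 0.88 km.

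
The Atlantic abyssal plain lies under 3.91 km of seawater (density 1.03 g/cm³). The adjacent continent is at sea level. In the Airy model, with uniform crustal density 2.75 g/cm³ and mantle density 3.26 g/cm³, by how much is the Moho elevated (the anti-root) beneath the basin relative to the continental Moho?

Balancing pressure at the compensation depth: replacing crust with seawater at the top is compensated by replacing crust with mantle at the base: d (ρ_c − ρ_w) = a (ρ_m − ρ_c).
a = d (ρ_c − ρ_w)/(ρ_m − ρ_c) = 3.91 km × 1.72/0.51 = 13.2 km.

13.2 km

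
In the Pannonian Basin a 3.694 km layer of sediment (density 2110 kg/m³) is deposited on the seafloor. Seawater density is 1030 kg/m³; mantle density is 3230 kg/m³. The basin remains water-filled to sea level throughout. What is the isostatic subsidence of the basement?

1.81 km

Submarine loading: the sediment displaces seawater, and the subsidence is in turn flooded, so s (ρ_m − ρ_w) = t (ρ_sed − ρ_w).
s = 3.694 km × (2110 − 1030) / (3230 − 1030) = 1.81 km.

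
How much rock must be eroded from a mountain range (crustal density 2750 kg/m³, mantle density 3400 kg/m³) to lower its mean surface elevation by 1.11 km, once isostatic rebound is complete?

5.81 km

Net drop Δ = e − u = e − e ρ_c/ρ_m = e (ρ_m − ρ_c)/ρ_m.
e = Δ ρ_m/(ρ_m − ρ_c) = 1.11 km × 3400/650 = 5.81 km.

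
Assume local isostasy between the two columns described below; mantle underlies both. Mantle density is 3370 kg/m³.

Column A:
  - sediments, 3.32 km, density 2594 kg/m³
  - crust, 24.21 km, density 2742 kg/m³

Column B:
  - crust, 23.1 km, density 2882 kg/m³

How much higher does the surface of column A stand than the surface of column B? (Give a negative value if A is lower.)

1.93 km

For any compensation level in the mantle, the mantle terms cancel and isostasy reduces to e = (Σt_A − Σt_B) − (Σ(ρt)_A − Σ(ρt)_B) / ρ_m.
Σt_A = 27.53 km; Σt_B = 23.1 km; Σ(ρt)_A = 74995.9; Σ(ρt)_B = 66574.2 (in km·kg/m³).
e = (27.53 − 23.1) − (74995.9 − 66574.2) / 3370 = 1.93 km.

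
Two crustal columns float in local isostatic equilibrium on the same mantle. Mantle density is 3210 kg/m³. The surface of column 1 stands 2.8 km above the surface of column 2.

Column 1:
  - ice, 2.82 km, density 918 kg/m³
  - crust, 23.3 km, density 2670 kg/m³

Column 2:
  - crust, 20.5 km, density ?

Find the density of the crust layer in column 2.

Take the compensation level at the base of the deeper column (depth z_c below the surface of column 1) and equate Σ ρ_i t_i down to z_c; mantle fills any gap and the z_c terms cancel.
Column 1: 2.82×918 + 23.3×2670 + (z_c − 26.12)×3210
Column 2: 2.8×0 + 20.5×ρ + (z_c − 2.8 − 20.5)×3210
The z_c×3210 term appears on both sides and cancels. Collect the known terms of each column as K = Σ(ρt)_known − 3210 × (depth of known layers): K_1 = 64799.76 − 3210×26.12 = −19045.44; K_2 = 0 − 3210×(2.8 + 20.5) = −74793.
Balance: K_1 = K_2 + 20.5×ρ, so ρ = (K_1 − K_2)/20.5 = 55747.6/20.5 = 2720 kg/m³.

2720 kg/m³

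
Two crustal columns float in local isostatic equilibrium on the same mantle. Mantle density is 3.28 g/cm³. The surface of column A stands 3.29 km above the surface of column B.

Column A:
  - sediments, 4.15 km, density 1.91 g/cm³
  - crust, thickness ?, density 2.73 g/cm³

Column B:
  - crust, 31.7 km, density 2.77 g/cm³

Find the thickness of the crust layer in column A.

38.7 km

Take the compensation level at the base of the deeper column (depth z_c below the surface of column A) and equate Σ ρ_i t_i down to z_c; mantle fills any gap and the z_c terms cancel.
Column A: 4.15×1.91 + x×2.73 + (z_c − 4.15 − x)×3.28
Column B: 3.29×0 + 31.7×2.77 + (z_c − 3.29 − 31.7)×3.28
The z_c×3.28 term appears on both sides and cancels. Collect the known terms of each column as K = Σ(ρt)_known − 3.28 × (depth of known layers): K_A = 7.9265 − 3.28×4.15 = −5.6855; K_B = 87.809 − 3.28×(3.29 + 31.7) = −26.9582.
Balance: K_A − x×(3.28 − 2.73) = K_B, so x = (K_A − K_B)/(3.28 − 2.73) = 21.2727/0.55 = 38.7 km.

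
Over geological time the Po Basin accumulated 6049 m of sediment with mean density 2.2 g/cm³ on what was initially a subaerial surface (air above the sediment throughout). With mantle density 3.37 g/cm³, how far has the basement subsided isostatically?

Subaerial load: s = t ρ_sed / ρ_m = 6049 m × 2.2/3.37 = 3950 m.

3950 m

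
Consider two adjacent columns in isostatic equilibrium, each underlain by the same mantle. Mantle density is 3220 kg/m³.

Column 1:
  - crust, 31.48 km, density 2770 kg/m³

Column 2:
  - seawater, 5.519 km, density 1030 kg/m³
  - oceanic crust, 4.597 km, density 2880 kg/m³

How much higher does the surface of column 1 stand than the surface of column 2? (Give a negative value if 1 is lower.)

For any compensation level in the mantle, the mantle terms cancel and isostasy reduces to e = (Σt_1 − Σt_2) − (Σ(ρt)_1 − Σ(ρt)_2) / ρ_m.
Σt_1 = 31.48 km; Σt_2 = 10.116 km; Σ(ρt)_1 = 87199.6; Σ(ρt)_2 = 18923.93 (in km·kg/m³).
e = (31.48 − 10.116) − (87199.6 − 18923.93) / 3220 = 0.16 km.

0.16 km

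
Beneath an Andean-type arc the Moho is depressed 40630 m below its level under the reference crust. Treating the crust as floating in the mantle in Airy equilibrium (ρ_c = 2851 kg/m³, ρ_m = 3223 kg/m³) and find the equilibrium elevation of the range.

For local isostatic compensation: ρ_c h = (ρ_m − ρ_c) r.
h = r (ρ_m − ρ_c) / ρ_c = 40630 m × (3223 − 2851) / 2851 = 5300 m.

5300 m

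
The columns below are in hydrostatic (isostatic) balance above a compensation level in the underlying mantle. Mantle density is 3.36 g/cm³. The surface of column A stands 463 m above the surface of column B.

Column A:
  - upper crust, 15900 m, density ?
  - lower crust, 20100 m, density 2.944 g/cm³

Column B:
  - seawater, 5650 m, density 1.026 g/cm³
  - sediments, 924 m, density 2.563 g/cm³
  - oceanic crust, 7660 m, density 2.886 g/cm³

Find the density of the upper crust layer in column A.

Take the compensation level at the base of the deeper column (depth z_c below the surface of column A) and equate Σ ρ_i t_i down to z_c; mantle fills any gap and the z_c terms cancel.
Column A: 15900×ρ + 20100×2.944 + (z_c − 36000)×3.36
Column B: 463×0 + 5650×1.026 + 924×2.563 + 7660×2.886 + (z_c − 463 − 14234)×3.36
The z_c×3.36 term appears on both sides and cancels. Collect the known terms of each column as K = Σ(ρt)_known − 3.36 × (depth of known layers): K_A = 59174.4 − 3.36×36000 = −61785.6; K_B = 30271.872 − 3.36×(463 + 14234) = −19110.048.
Balance: K_A + 15900×ρ = K_B, so ρ = (K_B − K_A)/15900 = 42675.6/15900 = 2.68 g/cm³.

2.68 g/cm³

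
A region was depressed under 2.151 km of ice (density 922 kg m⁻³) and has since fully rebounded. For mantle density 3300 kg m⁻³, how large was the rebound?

0.601 km

Removing the load lets mantle flow back in; uplift u satisfies ρ_ice t = ρ_m u.
u = t ρ_ice/ρ_m = 2.151 km × 922/3300 = 0.601 km.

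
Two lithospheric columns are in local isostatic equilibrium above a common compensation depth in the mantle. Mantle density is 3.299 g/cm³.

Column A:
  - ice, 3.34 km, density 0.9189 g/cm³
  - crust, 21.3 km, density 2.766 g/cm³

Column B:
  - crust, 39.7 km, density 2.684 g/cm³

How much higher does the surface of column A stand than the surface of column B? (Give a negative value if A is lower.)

−1.55 km

For any compensation level in the mantle, the mantle terms cancel and isostasy reduces to e = (Σt_A − Σt_B) − (Σ(ρt)_A − Σ(ρt)_B) / ρ_m.
Σt_A = 24.64 km; Σt_B = 39.7 km; Σ(ρt)_A = 61.984926; Σ(ρt)_B = 106.5548 (in km·g/cm³).
e = (24.64 − 39.7) − (61.984926 − 106.5548) / 3.299 = −1.55 km.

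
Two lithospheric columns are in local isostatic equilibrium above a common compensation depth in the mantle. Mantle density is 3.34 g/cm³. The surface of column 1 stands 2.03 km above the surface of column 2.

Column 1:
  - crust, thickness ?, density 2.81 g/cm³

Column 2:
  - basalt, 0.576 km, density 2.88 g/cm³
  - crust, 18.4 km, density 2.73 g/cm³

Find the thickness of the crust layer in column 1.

Take the compensation level at the base of the deeper column (depth z_c below the surface of column 1) and equate Σ ρ_i t_i down to z_c; mantle fills any gap and the z_c terms cancel.
Column 1: x×2.81 + (z_c − 0 − x)×3.34
Column 2: 2.03×0 + 0.576×2.88 + 18.4×2.73 + (z_c − 2.03 − 18.976)×3.34
The z_c×3.34 term appears on both sides and cancels. Collect the known terms of each column as K = Σ(ρt)_known − 3.34 × (depth of known layers): K_1 = 0 − 3.34×0 = 0; K_2 = 51.89088 − 3.34×(2.03 + 18.976) = −18.26916.
Balance: K_1 − x×(3.34 − 2.81) = K_2, so x = (K_1 − K_2)/(3.34 − 2.81) = 18.2692/0.53 = 34.5 km.

34.5 km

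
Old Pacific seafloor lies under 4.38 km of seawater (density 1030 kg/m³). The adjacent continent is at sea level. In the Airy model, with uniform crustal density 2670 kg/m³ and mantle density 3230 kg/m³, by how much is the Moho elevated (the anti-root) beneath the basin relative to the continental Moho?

12.8 km

In Airy isostatic equilibrium: replacing crust with seawater at the top is compensated by replacing crust with mantle at the base: d (ρ_c − ρ_w) = a (ρ_m − ρ_c).
a = d (ρ_c − ρ_w)/(ρ_m − ρ_c) = 4.38 km × 1640/560 = 12.8 km.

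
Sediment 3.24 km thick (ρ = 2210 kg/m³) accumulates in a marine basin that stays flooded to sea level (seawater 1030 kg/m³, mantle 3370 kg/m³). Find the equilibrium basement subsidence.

Submarine loading: the sediment displaces seawater, and the subsidence is in turn flooded, so s (ρ_m − ρ_w) = t (ρ_sed − ρ_w).
s = 3.24 km × (2210 − 1030) / (3370 − 1030) = 1.63 km.

1.63 km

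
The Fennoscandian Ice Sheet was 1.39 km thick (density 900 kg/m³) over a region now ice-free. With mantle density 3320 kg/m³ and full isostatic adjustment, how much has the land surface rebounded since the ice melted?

Removing the load lets mantle flow back in; uplift u satisfies ρ_ice t = ρ_m u.
u = t ρ_ice/ρ_m = 1.39 km × 900/3320 = 0.377 km.

0.377 km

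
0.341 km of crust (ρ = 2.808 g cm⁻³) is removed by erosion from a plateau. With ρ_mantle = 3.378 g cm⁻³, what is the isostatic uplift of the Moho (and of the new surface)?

0.283 km

Unloading: uplift u = e ρ_c/ρ_m = 0.341 km × 2.808/3.378 = 0.283 km.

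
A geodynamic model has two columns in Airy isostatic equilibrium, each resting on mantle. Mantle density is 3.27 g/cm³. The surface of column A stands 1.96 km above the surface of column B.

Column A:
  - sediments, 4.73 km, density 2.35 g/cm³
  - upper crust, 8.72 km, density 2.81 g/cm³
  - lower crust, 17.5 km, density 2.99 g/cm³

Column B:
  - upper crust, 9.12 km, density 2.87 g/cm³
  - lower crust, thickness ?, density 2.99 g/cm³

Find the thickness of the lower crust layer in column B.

11.4 km

Take the compensation level at the base of the deeper column (depth z_c below the surface of column A) and equate Σ ρ_i t_i down to z_c; mantle fills any gap and the z_c terms cancel.
Column A: 4.73×2.35 + 8.72×2.81 + 17.5×2.99 + (z_c − 30.95)×3.27
Column B: 1.96×0 + 9.12×2.87 + x×2.99 + (z_c − 1.96 − 9.12 − x)×3.27
The z_c×3.27 term appears on both sides and cancels. Collect the known terms of each column as K = Σ(ρt)_known − 3.27 × (depth of known layers): K_A = 87.9437 − 3.27×30.95 = −13.2628; K_B = 26.1744 − 3.27×(1.96 + 9.12) = −10.0572.
Balance: K_A = K_B − x×(3.27 − 2.99), so x = (K_B − K_A)/(3.27 − 2.99) = 3.2056/0.28 = 11.4 km.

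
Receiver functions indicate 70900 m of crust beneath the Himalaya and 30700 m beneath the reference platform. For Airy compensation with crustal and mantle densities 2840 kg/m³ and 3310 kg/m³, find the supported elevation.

Excess crust Δ = 70900 m − 30700 m = 40200 m, split between elevation h and root r with h + r = Δ.
Airy balance ρ_c h = (ρ_m − ρ_c) r gives r = h ρ_c/(ρ_m − ρ_c), so h (1 + ρ_c/(ρ_m − ρ_c)) = Δ, i.e. h = Δ (ρ_m − ρ_c)/ρ_m.
h = 40200 m × 470/3310 = 5710 m.

5710 m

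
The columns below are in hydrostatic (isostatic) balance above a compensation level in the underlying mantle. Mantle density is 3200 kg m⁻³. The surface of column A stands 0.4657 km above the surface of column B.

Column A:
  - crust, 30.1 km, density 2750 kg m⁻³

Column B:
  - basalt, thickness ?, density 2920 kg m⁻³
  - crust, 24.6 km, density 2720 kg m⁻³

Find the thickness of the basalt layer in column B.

0.881 km

Take the compensation level at the base of the deeper column (depth z_c below the surface of column A) and equate Σ ρ_i t_i down to z_c; mantle fills any gap and the z_c terms cancel.
Column A: 30.1×2750 + (z_c − 30.1)×3200
Column B: 0.4657×0 + x×2920 + 24.6×2720 + (z_c − 0.4657 − 24.6 − x)×3200
The z_c×3200 term appears on both sides and cancels. Collect the known terms of each column as K = Σ(ρt)_known − 3200 × (depth of known layers): K_A = 82775 − 3200×30.1 = −13545; K_B = 66912 − 3200×(0.4657 + 24.6) = −13298.24.
Balance: K_A = K_B − x×(3200 − 2920), so x = (K_B − K_A)/(3200 − 2920) = 246.76/280 = 0.881 km.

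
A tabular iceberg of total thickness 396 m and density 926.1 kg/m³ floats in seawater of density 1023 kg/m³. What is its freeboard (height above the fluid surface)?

37.5 m

Floating equilibrium: submerged depth d = t ρ_obj/ρ_fluid = 396 m × 926.1/1023 = 358.5 m.
Freeboard = t − d = 396 m − 358.5 m = 37.5 m.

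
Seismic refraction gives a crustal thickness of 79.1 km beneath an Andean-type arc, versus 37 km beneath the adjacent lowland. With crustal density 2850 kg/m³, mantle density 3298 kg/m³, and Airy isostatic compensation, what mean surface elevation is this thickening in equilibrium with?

Excess crust Δ = 79.1 km − 37 km = 42.1 km, split between elevation h and root r with h + r = Δ.
Airy balance ρ_c h = (ρ_m − ρ_c) r gives r = h ρ_c/(ρ_m − ρ_c), so h (1 + ρ_c/(ρ_m − ρ_c)) = Δ, i.e. h = Δ (ρ_m − ρ_c)/ρ_m.
h = 42.1 km × 448/3298 = 5.72 km.

5.72 km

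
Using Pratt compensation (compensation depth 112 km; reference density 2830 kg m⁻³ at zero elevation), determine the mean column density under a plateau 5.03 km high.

2710 kg m⁻³

Pratt balance: ρ_ref D = ρ (D + h).
ρ = ρ_ref D/(D + h) = 2830 × 112 km/(112 km + 5.03 km) = 2710 kg m⁻³.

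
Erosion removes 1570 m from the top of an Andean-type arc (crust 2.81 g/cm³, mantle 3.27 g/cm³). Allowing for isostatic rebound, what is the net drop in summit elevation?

221 m

Rebound u = e ρ_c/ρ_m = 1570 m × 2.81/3.27 = 1349 m.
Net surface drop = e − u = 1570 m − 1349 m = e (ρ_m − ρ_c)/ρ_m = 221 m.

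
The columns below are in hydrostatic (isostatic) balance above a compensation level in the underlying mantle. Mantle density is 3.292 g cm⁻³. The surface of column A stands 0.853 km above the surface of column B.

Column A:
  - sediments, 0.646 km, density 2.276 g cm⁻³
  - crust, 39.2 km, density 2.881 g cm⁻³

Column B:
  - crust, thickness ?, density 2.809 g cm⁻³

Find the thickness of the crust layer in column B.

28.9 km

Take the compensation level at the base of the deeper column (depth z_c below the surface of column A) and equate Σ ρ_i t_i down to z_c; mantle fills any gap and the z_c terms cancel.
Column A: 0.646×2.276 + 39.2×2.881 + (z_c − 39.846)×3.292
Column B: 0.853×0 + x×2.809 + (z_c − 0.853 − 0 − x)×3.292
The z_c×3.292 term appears on both sides and cancels. Collect the known terms of each column as K = Σ(ρt)_known − 3.292 × (depth of known layers): K_A = 114.405496 − 3.292×39.846 = −16.767536; K_B = 0 − 3.292×(0.853 + 0) = −2.808076.
Balance: K_A = K_B − x×(3.292 − 2.809), so x = (K_B − K_A)/(3.292 − 2.809) = 13.9595/0.483 = 28.9 km.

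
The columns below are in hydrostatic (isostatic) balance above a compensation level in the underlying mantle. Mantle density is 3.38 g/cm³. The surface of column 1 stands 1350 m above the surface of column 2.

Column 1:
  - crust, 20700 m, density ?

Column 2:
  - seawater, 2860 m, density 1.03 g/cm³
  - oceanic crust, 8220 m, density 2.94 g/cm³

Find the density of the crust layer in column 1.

Take the compensation level at the base of the deeper column (depth z_c below the surface of column 1) and equate Σ ρ_i t_i down to z_c; mantle fills any gap and the z_c terms cancel.
Column 1: 20700×ρ + (z_c − 20700)×3.38
Column 2: 1350×0 + 2860×1.03 + 8220×2.94 + (z_c − 1350 − 11080)×3.38
The z_c×3.38 term appears on both sides and cancels. Collect the known terms of each column as K = Σ(ρt)_known − 3.38 × (depth of known layers): K_1 = 0 − 3.38×20700 = −69966; K_2 = 27112.6 − 3.38×(1350 + 11080) = −14900.8.
Balance: K_1 + 20700×ρ = K_2, so ρ = (K_2 − K_1)/20700 = 55065.2/20700 = 2.66 g/cm³.

2.66 g/cm³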